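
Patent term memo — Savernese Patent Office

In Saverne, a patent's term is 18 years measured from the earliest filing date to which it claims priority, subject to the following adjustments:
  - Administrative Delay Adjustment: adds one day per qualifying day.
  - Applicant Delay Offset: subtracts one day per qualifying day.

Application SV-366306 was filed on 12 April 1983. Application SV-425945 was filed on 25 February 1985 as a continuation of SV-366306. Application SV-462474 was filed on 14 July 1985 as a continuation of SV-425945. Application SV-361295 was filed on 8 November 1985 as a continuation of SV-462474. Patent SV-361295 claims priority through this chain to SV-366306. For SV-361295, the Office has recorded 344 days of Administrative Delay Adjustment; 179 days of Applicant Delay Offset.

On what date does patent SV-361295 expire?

Earliest priority filing: 12 April 1983.
Base term: 12 April 1983 + 18 years → 12 April 2001.
Administrative Delay Adjustment: +344 days → 22 March 2002.
Applicant Delay Offset: −179 days → 24 September 2001.

September 24, 2001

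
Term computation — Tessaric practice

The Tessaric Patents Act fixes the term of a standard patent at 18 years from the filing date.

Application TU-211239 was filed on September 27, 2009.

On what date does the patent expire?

Filing date + 18 years → 27 September 2027.

September 27, 2027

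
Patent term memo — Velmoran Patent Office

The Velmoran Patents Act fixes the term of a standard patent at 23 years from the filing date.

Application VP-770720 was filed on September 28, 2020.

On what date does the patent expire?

September 28, 2043

Filing date + 23 years → 28 September 2043.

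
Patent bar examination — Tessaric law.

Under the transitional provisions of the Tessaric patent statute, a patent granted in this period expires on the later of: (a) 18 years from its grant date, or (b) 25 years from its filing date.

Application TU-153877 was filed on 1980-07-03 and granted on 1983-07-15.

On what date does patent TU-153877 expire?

July 3, 2005

(a) grant + 18 years → 15 July 2001.
(b) filing + 25 years → 3 July 2005.
Later of the two: 3 July 2005.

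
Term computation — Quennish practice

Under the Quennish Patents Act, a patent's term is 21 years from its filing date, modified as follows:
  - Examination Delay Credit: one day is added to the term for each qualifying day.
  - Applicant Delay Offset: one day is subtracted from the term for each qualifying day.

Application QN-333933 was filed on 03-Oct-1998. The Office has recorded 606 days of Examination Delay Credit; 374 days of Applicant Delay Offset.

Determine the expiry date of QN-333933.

Base term: filing date + 21 years → 3 October 2019.
Examination Delay Credit: +606 days → 31 May 2021.
Applicant Delay Offset: −374 days → 22 May 2020.

2020-05-22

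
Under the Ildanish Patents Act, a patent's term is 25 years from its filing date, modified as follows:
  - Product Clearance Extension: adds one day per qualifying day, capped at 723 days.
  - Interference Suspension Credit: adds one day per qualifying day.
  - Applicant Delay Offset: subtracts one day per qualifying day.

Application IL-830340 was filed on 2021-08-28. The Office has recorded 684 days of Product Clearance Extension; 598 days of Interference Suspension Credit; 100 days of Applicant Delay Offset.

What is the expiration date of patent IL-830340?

Base term: filing date + 25 years → 28 August 2046.
Product Clearance Extension: 684 days (within the 723-day cap) → +684 days → 12 July 2048.
Interference Suspension Credit: +598 days → 2 March 2050.
Applicant Delay Offset: −100 days → 22 November 2049.

2049-11-22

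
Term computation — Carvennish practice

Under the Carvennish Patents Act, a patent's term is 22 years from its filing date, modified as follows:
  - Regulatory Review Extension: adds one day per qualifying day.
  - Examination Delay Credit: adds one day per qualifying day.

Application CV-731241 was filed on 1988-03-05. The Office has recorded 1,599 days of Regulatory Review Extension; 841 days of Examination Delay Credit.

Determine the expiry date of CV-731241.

November 8, 2016

Base term: filing date + 22 years → 5 March 2010.
Regulatory Review Extension: +1599 days → 21 July 2014.
Examination Delay Credit: +841 days → 8 November 2016.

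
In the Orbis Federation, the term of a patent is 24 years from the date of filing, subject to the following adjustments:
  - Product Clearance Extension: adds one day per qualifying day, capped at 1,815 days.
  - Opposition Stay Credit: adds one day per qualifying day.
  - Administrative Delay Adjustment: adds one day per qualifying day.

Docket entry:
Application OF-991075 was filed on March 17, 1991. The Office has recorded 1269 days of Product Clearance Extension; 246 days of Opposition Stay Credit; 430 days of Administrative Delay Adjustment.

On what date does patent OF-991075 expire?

Base term: filing date + 24 years → 17 March 2015.
Product Clearance Extension: 1269 days (within the 1815-day cap) → +1269 days → 6 September 2018.
Opposition Stay Credit: +246 days → 10 May 2019.
Administrative Delay Adjustment: +430 days → 13 July 2020.

July 13, 2020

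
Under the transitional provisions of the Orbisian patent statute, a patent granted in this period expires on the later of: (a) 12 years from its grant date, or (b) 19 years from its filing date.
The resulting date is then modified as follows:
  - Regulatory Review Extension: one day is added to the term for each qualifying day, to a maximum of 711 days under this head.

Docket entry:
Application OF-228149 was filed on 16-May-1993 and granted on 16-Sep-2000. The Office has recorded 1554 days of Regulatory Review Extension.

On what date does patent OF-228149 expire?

(a) grant + 12 years → 16 September 2012.
(b) filing + 19 years → 16 May 2012.
Later of the two: 16 September 2012.
Regulatory Review Extension: 1554 days claimed exceeds the 711-day cap, so +711 days → 28 August 2014.

2014-08-28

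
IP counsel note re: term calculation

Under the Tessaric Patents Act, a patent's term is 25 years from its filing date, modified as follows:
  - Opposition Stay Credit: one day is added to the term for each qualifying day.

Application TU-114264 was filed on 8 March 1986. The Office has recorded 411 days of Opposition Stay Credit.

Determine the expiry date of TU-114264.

Base term: filing date + 25 years → 8 March 2011.
Opposition Stay Credit: +411 days → 22 April 2012.

2012-04-22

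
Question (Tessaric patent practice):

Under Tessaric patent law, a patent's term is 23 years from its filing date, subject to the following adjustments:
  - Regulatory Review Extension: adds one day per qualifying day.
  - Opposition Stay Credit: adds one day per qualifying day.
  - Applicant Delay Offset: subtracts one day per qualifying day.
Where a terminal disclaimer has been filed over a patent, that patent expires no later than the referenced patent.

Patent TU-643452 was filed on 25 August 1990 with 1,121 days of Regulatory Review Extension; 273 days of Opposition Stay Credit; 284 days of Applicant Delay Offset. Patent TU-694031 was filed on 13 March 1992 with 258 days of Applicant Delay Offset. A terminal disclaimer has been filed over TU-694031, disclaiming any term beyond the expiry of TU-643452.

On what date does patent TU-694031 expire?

June 28, 2014

Natural term of TU-694031:
  Base: filing + 23 years → 13 March 2015.
  Applicant Delay Offset: −258 days → 28 June 2014.
Expiry of referenced patent TU-643452:
  Base: filing + 23 years → 25 August 2013.
  Regulatory Review Extension: +1121 days → 19 September 2016.
  Opposition Stay Credit: +273 days → 19 June 2017.
  Applicant Delay Offset: −284 days → 8 September 2016.
Terminal disclaimer: TU-694031 expires on the earlier of 28 June 2014 and 8 September 2016.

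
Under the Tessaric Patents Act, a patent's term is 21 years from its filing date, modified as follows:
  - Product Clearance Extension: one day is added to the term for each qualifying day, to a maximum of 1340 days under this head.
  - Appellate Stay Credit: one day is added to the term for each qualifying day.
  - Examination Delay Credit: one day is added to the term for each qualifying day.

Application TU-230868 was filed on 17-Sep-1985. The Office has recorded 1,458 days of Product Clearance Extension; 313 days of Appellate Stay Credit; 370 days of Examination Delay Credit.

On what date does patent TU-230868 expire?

Base term: filing date + 21 years → 17 September 2006.
Product Clearance Extension: 1458 days claimed exceeds the 1340-day cap, so +1340 days → 19 May 2010.
Appellate Stay Credit: +313 days → 28 March 2011.
Examination Delay Credit: +370 days → 1 April 2012.

April 1, 2012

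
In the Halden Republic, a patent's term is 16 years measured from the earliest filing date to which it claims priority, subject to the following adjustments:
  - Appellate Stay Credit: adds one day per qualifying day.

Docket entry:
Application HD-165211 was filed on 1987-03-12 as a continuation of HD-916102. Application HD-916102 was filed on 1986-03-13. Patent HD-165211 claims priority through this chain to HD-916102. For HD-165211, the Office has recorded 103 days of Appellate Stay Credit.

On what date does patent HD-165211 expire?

Earliest priority filing: 13 March 1986.
Base term: 13 March 1986 + 16 years → 13 March 2002.
Appellate Stay Credit: +103 days → 24 June 2002.

June 24, 2002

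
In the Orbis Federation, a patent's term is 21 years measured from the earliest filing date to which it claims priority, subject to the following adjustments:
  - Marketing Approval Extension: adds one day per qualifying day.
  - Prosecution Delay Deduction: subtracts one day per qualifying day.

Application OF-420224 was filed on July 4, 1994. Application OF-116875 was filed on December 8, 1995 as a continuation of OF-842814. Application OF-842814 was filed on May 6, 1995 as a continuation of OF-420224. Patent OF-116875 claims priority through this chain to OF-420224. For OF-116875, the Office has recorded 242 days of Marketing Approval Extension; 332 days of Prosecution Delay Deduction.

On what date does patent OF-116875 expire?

2015-04-05

Earliest priority filing: 4 July 1994.
Base term: 4 July 1994 + 21 years → 4 July 2015.
Marketing Approval Extension: +242 days → 2 March 2016.
Prosecution Delay Deduction: −332 days → 5 April 2015.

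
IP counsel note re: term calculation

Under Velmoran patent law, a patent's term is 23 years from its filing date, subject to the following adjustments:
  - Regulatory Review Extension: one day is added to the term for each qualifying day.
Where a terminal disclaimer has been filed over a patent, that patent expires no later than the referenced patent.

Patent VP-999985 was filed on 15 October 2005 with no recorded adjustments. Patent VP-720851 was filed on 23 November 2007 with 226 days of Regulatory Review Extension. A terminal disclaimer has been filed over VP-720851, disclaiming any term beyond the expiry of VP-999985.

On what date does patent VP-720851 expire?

2028-10-15

Natural term of VP-720851:
  Base: filing + 23 years → 23 November 2030.
  Regulatory Review Extension: +226 days → 7 July 2031.
Expiry of referenced patent VP-999985:
  Base: filing + 23 years → 15 October 2028.
Terminal disclaimer: VP-720851 expires on the earlier of 7 July 2031 and 15 October 2028.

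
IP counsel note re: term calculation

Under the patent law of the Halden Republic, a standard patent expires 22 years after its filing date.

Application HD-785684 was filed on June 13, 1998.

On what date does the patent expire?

Filing date + 22 years → 13 June 2020.

2020-06-13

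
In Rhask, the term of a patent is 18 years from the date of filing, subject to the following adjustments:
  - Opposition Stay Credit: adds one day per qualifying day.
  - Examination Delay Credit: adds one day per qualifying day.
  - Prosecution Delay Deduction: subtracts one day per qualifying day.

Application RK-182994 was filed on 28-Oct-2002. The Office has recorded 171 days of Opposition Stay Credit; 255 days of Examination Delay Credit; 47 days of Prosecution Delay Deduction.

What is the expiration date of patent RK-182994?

Base term: filing date + 18 years → 28 October 2020.
Opposition Stay Credit: +171 days → 17 April 2021.
Examination Delay Credit: +255 days → 28 December 2021.
Prosecution Delay Deduction: −47 days → 11 November 2021.

2021-11-11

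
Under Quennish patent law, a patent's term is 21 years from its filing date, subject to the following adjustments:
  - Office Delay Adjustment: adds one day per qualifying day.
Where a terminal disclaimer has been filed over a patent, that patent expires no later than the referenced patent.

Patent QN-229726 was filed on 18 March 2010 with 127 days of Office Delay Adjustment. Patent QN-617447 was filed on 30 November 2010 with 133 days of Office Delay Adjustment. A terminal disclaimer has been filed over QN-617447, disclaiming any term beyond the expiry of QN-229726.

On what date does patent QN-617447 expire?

July 23, 2031

Natural term of QN-617447:
  Base: filing + 21 years → 30 November 2031.
  Office Delay Adjustment: +133 days → 11 April 2032.
Expiry of referenced patent QN-229726:
  Base: filing + 21 years → 18 March 2031.
  Office Delay Adjustment: +127 days → 23 July 2031.
Terminal disclaimer: QN-617447 expires on the earlier of 11 April 2032 and 23 July 2031.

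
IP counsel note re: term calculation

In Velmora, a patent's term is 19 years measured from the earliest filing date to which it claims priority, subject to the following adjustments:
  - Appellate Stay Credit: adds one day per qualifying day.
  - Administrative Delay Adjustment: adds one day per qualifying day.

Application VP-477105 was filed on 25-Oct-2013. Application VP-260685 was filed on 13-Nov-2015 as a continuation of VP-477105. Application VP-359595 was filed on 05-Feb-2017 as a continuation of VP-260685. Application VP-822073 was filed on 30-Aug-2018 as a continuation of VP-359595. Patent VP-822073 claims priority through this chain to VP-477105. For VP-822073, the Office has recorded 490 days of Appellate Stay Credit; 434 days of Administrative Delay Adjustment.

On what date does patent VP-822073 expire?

May 7, 2035

Earliest priority filing: 25 October 2013.
Base term: 25 October 2013 + 19 years → 25 October 2032.
Appellate Stay Credit: +490 days → 27 February 2034.
Administrative Delay Adjustment: +434 days → 7 May 2035.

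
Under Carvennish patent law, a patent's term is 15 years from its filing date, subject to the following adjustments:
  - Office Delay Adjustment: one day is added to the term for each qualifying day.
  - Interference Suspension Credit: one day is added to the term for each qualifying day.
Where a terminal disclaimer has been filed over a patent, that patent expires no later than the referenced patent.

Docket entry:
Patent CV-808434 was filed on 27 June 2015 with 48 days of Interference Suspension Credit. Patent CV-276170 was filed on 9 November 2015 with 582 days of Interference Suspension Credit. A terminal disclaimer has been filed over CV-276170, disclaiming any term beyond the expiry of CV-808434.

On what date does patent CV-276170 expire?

August 14, 2030

Natural term of CV-276170:
  Base: filing + 15 years → 9 November 2030.
  Interference Suspension Credit: +582 days → 13 June 2032.
Expiry of referenced patent CV-808434:
  Base: filing + 15 years → 27 June 2030.
  Interference Suspension Credit: +48 days → 14 August 2030.
Terminal disclaimer: CV-276170 expires on the earlier of 13 June 2032 and 14 August 2030.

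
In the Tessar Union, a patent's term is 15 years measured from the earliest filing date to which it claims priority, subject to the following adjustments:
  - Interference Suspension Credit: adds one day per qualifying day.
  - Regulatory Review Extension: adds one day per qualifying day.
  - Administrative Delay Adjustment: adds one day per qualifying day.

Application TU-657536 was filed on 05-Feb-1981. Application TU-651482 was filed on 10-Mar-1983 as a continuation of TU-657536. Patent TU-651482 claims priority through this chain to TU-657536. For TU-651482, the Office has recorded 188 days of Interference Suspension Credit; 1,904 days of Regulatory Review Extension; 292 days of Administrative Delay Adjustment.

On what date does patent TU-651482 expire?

August 16, 2002

Earliest priority filing: 5 February 1981.
Base term: 5 February 1981 + 15 years → 5 February 1996.
Interference Suspension Credit: +188 days → 11 August 1996.
Regulatory Review Extension: +1904 days → 28 October 2001.
Administrative Delay Adjustment: +292 days → 16 August 2002.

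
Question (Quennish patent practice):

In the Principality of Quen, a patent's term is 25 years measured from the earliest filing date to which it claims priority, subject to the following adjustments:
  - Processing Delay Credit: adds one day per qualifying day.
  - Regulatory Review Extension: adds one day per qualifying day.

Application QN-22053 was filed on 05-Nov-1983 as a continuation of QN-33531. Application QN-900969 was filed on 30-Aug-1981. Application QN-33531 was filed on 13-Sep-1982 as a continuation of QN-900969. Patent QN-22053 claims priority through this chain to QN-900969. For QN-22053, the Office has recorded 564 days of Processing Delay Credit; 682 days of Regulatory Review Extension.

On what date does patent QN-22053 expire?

January 27, 2010

Earliest priority filing: 30 August 1981.
Base term: 30 August 1981 + 25 years → 30 August 2006.
Processing Delay Credit: +564 days → 16 March 2008.
Regulatory Review Extension: +682 days → 27 January 2010.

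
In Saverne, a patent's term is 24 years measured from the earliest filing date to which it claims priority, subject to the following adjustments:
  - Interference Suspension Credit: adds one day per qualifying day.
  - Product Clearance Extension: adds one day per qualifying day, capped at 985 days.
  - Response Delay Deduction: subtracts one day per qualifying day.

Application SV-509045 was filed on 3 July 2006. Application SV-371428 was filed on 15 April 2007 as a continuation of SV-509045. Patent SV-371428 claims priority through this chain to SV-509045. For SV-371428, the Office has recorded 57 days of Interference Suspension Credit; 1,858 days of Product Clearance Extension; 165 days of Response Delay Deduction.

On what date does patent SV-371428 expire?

2032-11-26

Earliest priority filing: 3 July 2006.
Base term: 3 July 2006 + 24 years → 3 July 2030.
Interference Suspension Credit: +57 days → 29 August 2030.
Product Clearance Extension: 1858 days claimed exceeds the 985-day cap, so +985 days → 10 May 2033.
Response Delay Deduction: −165 days → 26 November 2032.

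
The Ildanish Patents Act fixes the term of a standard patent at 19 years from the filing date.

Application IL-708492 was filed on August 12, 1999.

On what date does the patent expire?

2018-08-12

Filing date + 19 years → 12 August 2018.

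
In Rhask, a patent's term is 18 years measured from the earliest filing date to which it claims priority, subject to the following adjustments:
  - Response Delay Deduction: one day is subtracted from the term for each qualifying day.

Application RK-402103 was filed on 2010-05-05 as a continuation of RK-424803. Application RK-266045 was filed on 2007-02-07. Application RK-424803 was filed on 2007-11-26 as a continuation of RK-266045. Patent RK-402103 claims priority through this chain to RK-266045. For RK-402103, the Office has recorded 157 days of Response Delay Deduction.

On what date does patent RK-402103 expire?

Earliest priority filing: 7 February 2007.
Base term: 7 February 2007 + 18 years → 7 February 2025.
Response Delay Deduction: −157 days → 3 September 2024.

2024-09-03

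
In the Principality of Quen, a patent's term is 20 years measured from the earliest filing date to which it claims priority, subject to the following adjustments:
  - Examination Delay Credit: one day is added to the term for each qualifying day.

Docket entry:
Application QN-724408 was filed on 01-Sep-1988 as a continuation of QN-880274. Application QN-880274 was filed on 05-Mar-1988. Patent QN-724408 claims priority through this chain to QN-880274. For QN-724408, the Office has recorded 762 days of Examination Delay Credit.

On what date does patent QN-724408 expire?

Earliest priority filing: 5 March 1988.
Base term: 5 March 1988 + 20 years → 5 March 2008.
Examination Delay Credit: +762 days → 6 April 2010.

2010-04-06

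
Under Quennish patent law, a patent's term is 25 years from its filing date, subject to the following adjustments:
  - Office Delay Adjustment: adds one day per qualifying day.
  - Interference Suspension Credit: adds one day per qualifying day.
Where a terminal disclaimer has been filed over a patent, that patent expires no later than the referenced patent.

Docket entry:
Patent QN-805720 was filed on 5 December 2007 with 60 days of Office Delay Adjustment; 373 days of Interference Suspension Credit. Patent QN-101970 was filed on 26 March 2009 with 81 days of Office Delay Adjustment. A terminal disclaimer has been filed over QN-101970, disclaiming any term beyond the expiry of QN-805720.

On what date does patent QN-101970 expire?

February 11, 2034

Natural term of QN-101970:
  Base: filing + 25 years → 26 March 2034.
  Office Delay Adjustment: +81 days → 15 June 2034.
Expiry of referenced patent QN-805720:
  Base: filing + 25 years → 5 December 2032.
  Office Delay Adjustment: +60 days → 3 February 2033.
  Interference Suspension Credit: +373 days → 11 February 2034.
Terminal disclaimer: QN-101970 expires on the earlier of 15 June 2034 and 11 February 2034.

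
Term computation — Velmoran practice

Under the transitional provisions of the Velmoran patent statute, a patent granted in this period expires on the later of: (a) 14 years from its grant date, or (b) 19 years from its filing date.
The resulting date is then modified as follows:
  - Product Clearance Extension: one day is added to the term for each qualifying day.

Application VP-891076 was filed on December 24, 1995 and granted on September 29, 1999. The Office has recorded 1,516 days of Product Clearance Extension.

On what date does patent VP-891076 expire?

(a) grant + 14 years → 29 September 2013.
(b) filing + 19 years → 24 December 2014.
Later of the two: 24 December 2014.
Product Clearance Extension: +1516 days → 17 February 2019.

February 17, 2019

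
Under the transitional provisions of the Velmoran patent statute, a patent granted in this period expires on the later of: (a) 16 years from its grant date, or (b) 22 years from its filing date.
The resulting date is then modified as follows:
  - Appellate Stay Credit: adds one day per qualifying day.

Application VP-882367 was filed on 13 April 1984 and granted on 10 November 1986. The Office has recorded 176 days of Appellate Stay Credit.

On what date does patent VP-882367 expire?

October 6, 2006

(a) grant + 16 years → 10 November 2002.
(b) filing + 22 years → 13 April 2006.
Later of the two: 13 April 2006.
Appellate Stay Credit: +176 days → 6 October 2006.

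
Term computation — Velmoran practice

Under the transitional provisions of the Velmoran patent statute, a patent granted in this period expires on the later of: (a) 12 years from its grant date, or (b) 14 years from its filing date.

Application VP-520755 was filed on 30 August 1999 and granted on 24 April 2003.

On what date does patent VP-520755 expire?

(a) grant + 12 years → 24 April 2015.
(b) filing + 14 years → 30 August 2013.
Later of the two: 24 April 2015.

2015-04-24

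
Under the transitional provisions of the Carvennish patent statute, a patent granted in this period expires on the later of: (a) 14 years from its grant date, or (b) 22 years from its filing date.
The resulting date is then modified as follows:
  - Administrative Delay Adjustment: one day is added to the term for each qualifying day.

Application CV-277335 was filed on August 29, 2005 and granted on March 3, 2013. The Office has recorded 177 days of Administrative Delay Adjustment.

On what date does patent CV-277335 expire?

(a) grant + 14 years → 3 March 2027.
(b) filing + 22 years → 29 August 2027.
Later of the two: 29 August 2027.
Administrative Delay Adjustment: +177 days → 22 February 2028.

2028-02-22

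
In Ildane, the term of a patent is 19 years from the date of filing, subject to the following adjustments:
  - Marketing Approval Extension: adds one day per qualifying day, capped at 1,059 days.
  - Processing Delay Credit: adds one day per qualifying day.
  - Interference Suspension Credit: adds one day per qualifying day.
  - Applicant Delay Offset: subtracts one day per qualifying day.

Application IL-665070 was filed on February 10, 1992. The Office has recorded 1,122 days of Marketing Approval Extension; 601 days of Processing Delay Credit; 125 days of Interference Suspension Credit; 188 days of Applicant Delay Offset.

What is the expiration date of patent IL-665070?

Base term: filing date + 19 years → 10 February 2011.
Marketing Approval Extension: 1122 days claimed exceeds the 1059-day cap, so +1059 days → 4 January 2014.
Processing Delay Credit: +601 days → 28 August 2015.
Interference Suspension Credit: +125 days → 31 December 2015.
Applicant Delay Offset: −188 days → 26 June 2015.

June 26, 2015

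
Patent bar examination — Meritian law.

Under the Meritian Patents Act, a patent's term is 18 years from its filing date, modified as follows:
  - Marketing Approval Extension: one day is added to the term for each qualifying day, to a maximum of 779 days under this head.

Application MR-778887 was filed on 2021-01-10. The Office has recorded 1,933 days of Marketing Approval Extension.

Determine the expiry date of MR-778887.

Base term: filing date + 18 years → 10 January 2039.
Marketing Approval Extension: 1933 days claimed exceeds the 779-day cap, so +779 days → 27 February 2041.

February 27, 2041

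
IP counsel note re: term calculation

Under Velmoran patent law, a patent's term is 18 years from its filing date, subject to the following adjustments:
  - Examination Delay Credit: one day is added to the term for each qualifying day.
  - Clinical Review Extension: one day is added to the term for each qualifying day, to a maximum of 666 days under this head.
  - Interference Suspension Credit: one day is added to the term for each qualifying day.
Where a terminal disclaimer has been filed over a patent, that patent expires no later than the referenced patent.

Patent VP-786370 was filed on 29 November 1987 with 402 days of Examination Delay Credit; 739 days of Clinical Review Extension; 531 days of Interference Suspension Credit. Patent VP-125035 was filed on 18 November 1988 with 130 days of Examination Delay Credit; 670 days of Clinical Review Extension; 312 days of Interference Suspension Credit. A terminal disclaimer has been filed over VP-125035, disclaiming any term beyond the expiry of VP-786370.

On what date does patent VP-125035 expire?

Natural term of VP-125035:
  Base: filing + 18 years → 18 November 2006.
  Examination Delay Credit: +130 days → 28 March 2007.
  Clinical Review Extension: 670 days claimed exceeds the 666-day cap, so +666 days → 22 January 2009.
  Interference Suspension Credit: +312 days → 30 November 2009.
Expiry of referenced patent VP-786370:
  Base: filing + 18 years → 29 November 2005.
  Examination Delay Credit: +402 days → 5 January 2007.
  Clinical Review Extension: 739 days claimed exceeds the 666-day cap, so +666 days → 1 November 2008.
  Interference Suspension Credit: +531 days → 16 April 2010.
Terminal disclaimer: VP-125035 expires on the earlier of 30 November 2009 and 16 April 2010.

2009-11-30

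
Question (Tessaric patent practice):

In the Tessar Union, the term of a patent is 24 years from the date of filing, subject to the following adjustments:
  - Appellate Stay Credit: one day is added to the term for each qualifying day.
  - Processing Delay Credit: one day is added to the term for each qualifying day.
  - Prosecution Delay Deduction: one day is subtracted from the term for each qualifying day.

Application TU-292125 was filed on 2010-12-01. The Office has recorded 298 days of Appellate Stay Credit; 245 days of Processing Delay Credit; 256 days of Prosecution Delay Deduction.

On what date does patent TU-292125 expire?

2035-09-14

Base term: filing date + 24 years → 1 December 2034.
Appellate Stay Credit: +298 days → 25 September 2035.
Processing Delay Credit: +245 days → 27 May 2036.
Prosecution Delay Deduction: −256 days → 14 September 2035.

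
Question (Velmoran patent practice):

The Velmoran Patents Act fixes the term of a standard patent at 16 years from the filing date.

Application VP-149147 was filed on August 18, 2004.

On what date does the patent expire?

August 18, 2020

Filing date + 16 years → 18 August 2020.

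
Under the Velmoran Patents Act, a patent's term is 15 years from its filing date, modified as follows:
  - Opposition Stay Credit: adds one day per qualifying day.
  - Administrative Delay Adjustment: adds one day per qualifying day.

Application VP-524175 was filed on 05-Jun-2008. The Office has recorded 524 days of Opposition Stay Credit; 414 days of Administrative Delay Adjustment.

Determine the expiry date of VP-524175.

Base term: filing date + 15 years → 5 June 2023.
Opposition Stay Credit: +524 days → 10 November 2024.
Administrative Delay Adjustment: +414 days → 29 December 2025.

December 29, 2025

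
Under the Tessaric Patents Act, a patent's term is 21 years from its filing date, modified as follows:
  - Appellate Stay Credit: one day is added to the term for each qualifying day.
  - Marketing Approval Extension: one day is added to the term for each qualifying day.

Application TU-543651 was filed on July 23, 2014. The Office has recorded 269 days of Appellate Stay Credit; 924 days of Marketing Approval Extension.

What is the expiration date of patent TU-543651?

Base term: filing date + 21 years → 23 July 2035.
Appellate Stay Credit: +269 days → 17 April 2036.
Marketing Approval Extension: +924 days → 28 October 2038.

October 28, 2038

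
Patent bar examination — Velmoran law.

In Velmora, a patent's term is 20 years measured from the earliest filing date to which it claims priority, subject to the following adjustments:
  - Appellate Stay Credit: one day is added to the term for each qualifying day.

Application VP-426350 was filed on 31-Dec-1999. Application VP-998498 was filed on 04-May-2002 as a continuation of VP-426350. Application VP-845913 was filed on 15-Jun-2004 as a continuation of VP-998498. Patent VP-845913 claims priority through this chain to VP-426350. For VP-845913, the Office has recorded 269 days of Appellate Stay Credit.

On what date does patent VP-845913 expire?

September 25, 2020

Earliest priority filing: 31 December 1999.
Base term: 31 December 1999 + 20 years → 31 December 2019.
Appellate Stay Credit: +269 days → 25 September 2020.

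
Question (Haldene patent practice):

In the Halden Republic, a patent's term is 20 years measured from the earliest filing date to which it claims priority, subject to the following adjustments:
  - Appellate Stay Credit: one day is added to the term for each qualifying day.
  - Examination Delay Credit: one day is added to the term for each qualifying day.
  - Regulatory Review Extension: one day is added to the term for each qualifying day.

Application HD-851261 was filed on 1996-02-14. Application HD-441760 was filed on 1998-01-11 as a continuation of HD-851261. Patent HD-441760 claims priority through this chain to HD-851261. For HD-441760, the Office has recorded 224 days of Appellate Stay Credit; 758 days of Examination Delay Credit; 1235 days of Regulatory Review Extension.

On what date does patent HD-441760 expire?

Earliest priority filing: 14 February 1996.
Base term: 14 February 1996 + 20 years → 14 February 2016.
Appellate Stay Credit: +224 days → 25 September 2016.
Examination Delay Credit: +758 days → 23 October 2018.
Regulatory Review Extension: +1235 days → 11 March 2022.

2022-03-11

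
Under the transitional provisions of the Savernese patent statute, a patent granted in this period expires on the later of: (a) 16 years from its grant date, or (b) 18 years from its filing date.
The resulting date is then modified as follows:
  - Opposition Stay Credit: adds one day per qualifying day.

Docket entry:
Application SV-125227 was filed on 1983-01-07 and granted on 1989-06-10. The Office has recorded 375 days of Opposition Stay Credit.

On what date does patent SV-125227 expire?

(a) grant + 16 years → 10 June 2005.
(b) filing + 18 years → 7 January 2001.
Later of the two: 10 June 2005.
Opposition Stay Credit: +375 days → 20 June 2006.

June 20, 2006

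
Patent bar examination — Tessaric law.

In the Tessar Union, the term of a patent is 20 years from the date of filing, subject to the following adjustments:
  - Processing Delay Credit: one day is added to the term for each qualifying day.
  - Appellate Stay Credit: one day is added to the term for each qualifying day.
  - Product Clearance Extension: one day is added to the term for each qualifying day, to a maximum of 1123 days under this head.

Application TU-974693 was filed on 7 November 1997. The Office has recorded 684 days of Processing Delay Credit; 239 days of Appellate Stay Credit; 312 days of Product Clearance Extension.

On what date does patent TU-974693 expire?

Base term: filing date + 20 years → 7 November 2017.
Processing Delay Credit: +684 days → 22 September 2019.
Appellate Stay Credit: +239 days → 18 May 2020.
Product Clearance Extension: 312 days (within the 1123-day cap) → +312 days → 26 March 2021.

2021-03-26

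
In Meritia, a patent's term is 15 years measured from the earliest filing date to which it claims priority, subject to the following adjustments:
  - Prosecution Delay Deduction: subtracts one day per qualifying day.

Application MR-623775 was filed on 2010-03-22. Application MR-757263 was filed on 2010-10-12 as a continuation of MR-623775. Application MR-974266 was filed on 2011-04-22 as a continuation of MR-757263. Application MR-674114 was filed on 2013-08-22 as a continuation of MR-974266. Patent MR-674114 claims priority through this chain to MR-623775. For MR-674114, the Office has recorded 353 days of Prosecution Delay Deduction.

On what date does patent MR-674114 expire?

2024-04-03

Earliest priority filing: 22 March 2010.
Base term: 22 March 2010 + 15 years → 22 March 2025.
Prosecution Delay Deduction: −353 days → 3 April 2024.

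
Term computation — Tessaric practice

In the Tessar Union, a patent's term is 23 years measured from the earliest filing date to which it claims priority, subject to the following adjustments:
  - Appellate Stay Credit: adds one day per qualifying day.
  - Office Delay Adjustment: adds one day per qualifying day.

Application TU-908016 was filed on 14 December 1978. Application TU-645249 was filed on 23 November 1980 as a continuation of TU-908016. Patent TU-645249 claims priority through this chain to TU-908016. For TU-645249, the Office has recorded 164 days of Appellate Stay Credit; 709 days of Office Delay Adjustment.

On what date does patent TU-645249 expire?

Earliest priority filing: 14 December 1978.
Base term: 14 December 1978 + 23 years → 14 December 2001.
Appellate Stay Credit: +164 days → 27 May 2002.
Office Delay Adjustment: +709 days → 5 May 2004.

2004-05-05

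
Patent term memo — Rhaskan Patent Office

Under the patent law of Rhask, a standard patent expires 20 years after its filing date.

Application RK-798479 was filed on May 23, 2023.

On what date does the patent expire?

Filing date + 20 years → 23 May 2043.

May 23, 2043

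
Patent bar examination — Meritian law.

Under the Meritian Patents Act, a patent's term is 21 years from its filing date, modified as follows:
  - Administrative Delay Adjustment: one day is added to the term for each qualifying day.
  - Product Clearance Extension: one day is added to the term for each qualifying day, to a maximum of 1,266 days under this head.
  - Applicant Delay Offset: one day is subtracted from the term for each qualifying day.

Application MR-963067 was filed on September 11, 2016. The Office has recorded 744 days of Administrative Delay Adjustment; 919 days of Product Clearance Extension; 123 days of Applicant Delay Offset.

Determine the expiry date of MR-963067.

Base term: filing date + 21 years → 11 September 2037.
Administrative Delay Adjustment: +744 days → 25 September 2039.
Product Clearance Extension: 919 days (within the 1266-day cap) → +919 days → 1 April 2042.
Applicant Delay Offset: −123 days → 29 November 2041.

2041-11-29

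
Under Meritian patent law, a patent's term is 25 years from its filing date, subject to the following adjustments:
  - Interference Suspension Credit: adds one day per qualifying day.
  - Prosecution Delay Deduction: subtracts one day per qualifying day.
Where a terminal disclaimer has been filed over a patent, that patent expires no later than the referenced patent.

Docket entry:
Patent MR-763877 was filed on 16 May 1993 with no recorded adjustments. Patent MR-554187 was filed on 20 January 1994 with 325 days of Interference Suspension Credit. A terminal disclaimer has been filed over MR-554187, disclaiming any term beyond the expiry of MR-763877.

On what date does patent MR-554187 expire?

Natural term of MR-554187:
  Base: filing + 25 years → 20 January 2019.
  Interference Suspension Credit: +325 days → 11 December 2019.
Expiry of referenced patent MR-763877:
  Base: filing + 25 years → 16 May 2018.
Terminal disclaimer: MR-554187 expires on the earlier of 11 December 2019 and 16 May 2018.

2018-05-16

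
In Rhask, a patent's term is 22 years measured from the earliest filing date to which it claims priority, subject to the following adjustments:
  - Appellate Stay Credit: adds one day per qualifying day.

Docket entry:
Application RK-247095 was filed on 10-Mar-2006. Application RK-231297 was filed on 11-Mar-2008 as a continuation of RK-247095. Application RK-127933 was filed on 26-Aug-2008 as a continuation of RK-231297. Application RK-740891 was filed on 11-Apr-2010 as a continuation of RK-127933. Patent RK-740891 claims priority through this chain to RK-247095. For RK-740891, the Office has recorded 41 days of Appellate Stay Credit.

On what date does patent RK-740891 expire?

Earliest priority filing: 10 March 2006.
Base term: 10 March 2006 + 22 years → 10 March 2028.
Appellate Stay Credit: +41 days → 20 April 2028.

2028-04-20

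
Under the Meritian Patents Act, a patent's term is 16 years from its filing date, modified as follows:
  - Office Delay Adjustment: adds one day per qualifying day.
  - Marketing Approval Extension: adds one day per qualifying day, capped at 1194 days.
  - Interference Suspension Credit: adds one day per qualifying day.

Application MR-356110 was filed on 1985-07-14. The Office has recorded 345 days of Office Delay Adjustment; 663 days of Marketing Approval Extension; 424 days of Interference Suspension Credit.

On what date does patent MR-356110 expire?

June 15, 2005

Base term: filing date + 16 years → 14 July 2001.
Office Delay Adjustment: +345 days → 24 June 2002.
Marketing Approval Extension: 663 days (within the 1194-day cap) → +663 days → 17 April 2004.
Interference Suspension Credit: +424 days → 15 June 2005.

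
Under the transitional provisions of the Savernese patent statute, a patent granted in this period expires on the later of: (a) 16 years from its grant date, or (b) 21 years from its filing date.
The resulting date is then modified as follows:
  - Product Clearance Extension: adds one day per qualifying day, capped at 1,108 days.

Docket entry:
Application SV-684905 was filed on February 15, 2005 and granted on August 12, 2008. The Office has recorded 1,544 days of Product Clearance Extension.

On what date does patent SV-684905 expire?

2029-02-27

(a) grant + 16 years → 12 August 2024.
(b) filing + 21 years → 15 February 2026.
Later of the two: 15 February 2026.
Product Clearance Extension: 1544 days claimed exceeds the 1108-day cap, so +1108 days → 27 February 2029.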